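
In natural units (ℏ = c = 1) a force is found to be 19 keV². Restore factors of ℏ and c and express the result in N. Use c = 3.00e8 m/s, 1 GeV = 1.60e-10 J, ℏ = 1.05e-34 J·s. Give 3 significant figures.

1.54e-5 N

Force is [E]/[L] = [E]²/(ℏc); restore (ℏc)⁻¹.
1 GeV² → 1/(ℏc) × (1 GeV in J)² = 8.13e5 N.
Convert the energy scale: 19 keV² = 1.90e-11 GeV².
Result: 1.90e-11 × 8.13e5 = 1.54e-5 N.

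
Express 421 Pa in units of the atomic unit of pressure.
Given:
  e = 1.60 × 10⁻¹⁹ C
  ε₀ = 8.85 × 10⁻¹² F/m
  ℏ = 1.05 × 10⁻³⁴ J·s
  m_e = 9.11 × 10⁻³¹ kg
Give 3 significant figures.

1.40 × 10⁻¹¹

atomic unit of pressure: P_au = E_h/a₀³ = m_e⁴e¹⁰/((4πε₀)⁵ℏ⁸) = 3.01 × 10¹³ Pa.
421 / 3.01 × 10¹³ = 1.40 × 10⁻¹¹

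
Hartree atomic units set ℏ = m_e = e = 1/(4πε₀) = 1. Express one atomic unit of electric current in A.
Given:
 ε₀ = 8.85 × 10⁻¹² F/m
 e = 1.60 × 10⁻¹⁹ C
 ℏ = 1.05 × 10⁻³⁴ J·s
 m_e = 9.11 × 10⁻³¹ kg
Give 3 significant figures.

6.67 × 10⁻³ A

The unique combination of the constants set to 1 with dimensions of current is I_au = e E_h/ℏ = m_e e⁵/((4πε₀)²ℏ³).
E_h = 4.38 × 10⁻¹⁸ J
e·E_h/ℏ = 6.67 × 10⁻³ A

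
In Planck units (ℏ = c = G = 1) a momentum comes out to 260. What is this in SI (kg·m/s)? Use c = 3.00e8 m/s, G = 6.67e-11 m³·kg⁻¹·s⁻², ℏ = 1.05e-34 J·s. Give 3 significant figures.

1.70e3 kg·m/s

One Planck momentum: p_P = √(ℏc³/G) = 6.52 kg·m/s.
260 × 6.52 kg·m/s = 1.70e3 kg·m/s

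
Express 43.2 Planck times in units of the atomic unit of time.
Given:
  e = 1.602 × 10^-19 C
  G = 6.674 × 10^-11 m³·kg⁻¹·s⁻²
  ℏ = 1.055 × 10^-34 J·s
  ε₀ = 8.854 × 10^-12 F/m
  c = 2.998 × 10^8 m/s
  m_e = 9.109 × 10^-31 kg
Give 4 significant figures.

9.614 × 10^-26

Planck time: t_P = √(ℏG/c⁵) = 5.392 × 10^-44 s
atomic unit of time: τ_au = (4πε₀)²ℏ³/(m_e e⁴) = 2.423 × 10^-17 s
43.2 × 5.392 × 10^-44 / 2.423 × 10^-17 = 9.614 × 10^-26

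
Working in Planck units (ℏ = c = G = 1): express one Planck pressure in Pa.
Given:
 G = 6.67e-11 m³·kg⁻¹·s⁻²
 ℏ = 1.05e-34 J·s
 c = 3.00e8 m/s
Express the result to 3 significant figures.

From ℏ = c = G = 1 the pressure scale is p_P = c⁷/(ℏG²).
  = 2.19e59 / 4.67e-55
  = 4.68e113 Pa

4.68e113 Pa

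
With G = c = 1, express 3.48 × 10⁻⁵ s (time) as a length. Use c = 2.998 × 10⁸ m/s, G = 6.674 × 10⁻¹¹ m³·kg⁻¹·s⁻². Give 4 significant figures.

Time → length via c.
3.48 × 10⁻⁵ s × (c) = 1.043 × 10⁴ m

1.043 × 10⁴ m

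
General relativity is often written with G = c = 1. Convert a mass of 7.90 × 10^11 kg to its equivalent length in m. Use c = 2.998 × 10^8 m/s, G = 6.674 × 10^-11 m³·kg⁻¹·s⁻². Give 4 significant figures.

In G = c = 1 units mass has dimensions of length; the conversion factor is G/c².
7.90 × 10^11 kg × (G/c²) = 5.866 × 10^-16 m

5.866 × 10^-16 m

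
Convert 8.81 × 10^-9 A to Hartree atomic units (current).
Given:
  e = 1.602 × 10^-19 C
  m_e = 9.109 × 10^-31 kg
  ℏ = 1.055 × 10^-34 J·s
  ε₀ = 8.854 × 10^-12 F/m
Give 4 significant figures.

atomic unit of electric current: I_au = e E_h/ℏ = m_e e⁵/((4πε₀)²ℏ³) = 6.612 × 10^-3 A.
8.81 × 10^-9 / 6.612 × 10^-3 = 1.332 × 10^-6

1.332 × 10^-6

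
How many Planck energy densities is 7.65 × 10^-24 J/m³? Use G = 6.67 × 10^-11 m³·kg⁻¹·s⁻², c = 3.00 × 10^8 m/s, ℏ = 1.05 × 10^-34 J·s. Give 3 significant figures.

Planck energy density: u_P = c⁷/(ℏG²) = 4.68 × 10^113 J/m³.
7.65 × 10^-24 / 4.68 × 10^113 = 1.63 × 10^-137

1.63 × 10^-137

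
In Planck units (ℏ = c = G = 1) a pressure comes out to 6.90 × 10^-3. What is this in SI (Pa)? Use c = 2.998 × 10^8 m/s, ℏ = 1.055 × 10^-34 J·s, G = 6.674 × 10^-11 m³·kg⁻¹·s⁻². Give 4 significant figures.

3.196 × 10^111 Pa

One Planck pressure: p_P = c⁷/(ℏG²) = 4.632 × 10^113 Pa.
6.90 × 10^-3 × 4.632 × 10^113 Pa = 3.196 × 10^111 Pa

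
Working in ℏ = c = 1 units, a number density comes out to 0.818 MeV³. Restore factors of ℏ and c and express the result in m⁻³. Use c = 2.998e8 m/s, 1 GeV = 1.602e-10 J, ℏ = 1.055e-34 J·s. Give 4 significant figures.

1.063e38 m⁻³

Number density is [L]⁻³ = [E]³/(ℏc)³.
1 GeV³ → 1/(ℏc)³ × (1 GeV in J)³ = 1.299e47 m⁻³.
Convert the energy scale: 0.818 MeV³ = 8.18e-10 GeV³.
Result: 8.18e-10 × 1.299e47 = 1.063e38 m⁻³.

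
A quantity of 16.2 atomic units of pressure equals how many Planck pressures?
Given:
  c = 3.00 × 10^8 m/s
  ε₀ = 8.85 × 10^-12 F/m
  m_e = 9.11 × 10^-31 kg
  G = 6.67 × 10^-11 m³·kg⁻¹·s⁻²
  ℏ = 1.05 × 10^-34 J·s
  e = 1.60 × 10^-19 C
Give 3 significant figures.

atomic unit of pressure: P_au = E_h/a₀³ = m_e⁴e¹⁰/((4πε₀)⁵ℏ⁸) = 3.01 × 10^13 Pa
Planck pressure: p_P = c⁷/(ℏG²) = 4.68 × 10^113 Pa
16.2 × 3.01 × 10^13 / 4.68 × 10^113 = 1.04 × 10^-99

1.04 × 10^-99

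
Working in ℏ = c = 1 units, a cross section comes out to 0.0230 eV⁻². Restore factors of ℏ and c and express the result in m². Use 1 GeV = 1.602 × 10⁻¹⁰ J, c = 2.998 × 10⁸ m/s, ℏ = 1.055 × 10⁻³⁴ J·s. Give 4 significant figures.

Area is [L]² = [E]⁻²·(ℏc)²; restore (ℏc)².
1 GeV⁻² → (ℏc)² × (1 GeV in J)⁻² = 3.898 × 10⁻³² m².
Convert the energy scale: 0.0230 eV⁻² = 2.30 × 10¹⁶ GeV⁻².
Result: 2.30 × 10¹⁶ × 3.898 × 10⁻³² = 8.965 × 10⁻¹⁶ m².

8.965 × 10⁻¹⁶ m²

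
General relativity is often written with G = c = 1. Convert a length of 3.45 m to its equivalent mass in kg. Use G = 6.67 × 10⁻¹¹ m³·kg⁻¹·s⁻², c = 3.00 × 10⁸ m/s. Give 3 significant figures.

4.66 × 10²⁷ kg

Length → mass via c²/G.
3.45 m × (c²/G) = 4.66 × 10²⁷ kg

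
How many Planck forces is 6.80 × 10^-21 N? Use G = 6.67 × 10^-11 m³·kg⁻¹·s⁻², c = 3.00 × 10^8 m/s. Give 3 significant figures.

5.60 × 10^-65

Planck force: F_P = c⁴/G = 1.21 × 10^44 N.
6.80 × 10^-21 / 1.21 × 10^44 = 5.60 × 10^-65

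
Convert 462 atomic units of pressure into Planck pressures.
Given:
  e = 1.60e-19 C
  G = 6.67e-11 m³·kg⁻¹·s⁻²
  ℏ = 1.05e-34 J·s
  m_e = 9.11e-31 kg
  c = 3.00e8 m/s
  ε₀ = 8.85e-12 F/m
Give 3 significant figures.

2.97e-98

atomic unit of pressure: P_au = E_h/a₀³ = m_e⁴e¹⁰/((4πε₀)⁵ℏ⁸) = 3.01e13 Pa
Planck pressure: p_P = c⁷/(ℏG²) = 4.68e113 Pa
462 × 3.01e13 / 4.68e113 = 2.97e-98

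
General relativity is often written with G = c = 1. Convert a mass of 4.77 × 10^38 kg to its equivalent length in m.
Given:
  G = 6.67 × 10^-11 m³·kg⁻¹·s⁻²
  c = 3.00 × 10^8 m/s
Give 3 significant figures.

3.54 × 10^11 m

In G = c = 1 units mass has dimensions of length; the conversion factor is G/c².
4.77 × 10^38 kg × (G/c²) = 3.54 × 10^11 m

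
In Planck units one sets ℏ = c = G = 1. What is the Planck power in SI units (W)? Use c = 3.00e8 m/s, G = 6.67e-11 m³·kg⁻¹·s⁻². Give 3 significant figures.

3.64e52 W

P_P = c⁵/G
  = 2.43e42 / 6.67e-11
  = 3.64e52 W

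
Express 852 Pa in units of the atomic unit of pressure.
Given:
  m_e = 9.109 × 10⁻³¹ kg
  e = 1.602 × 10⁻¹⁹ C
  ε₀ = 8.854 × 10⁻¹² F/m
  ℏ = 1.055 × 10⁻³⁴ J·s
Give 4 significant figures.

atomic unit of pressure: P_au = E_h/a₀³ = m_e⁴e¹⁰/((4πε₀)⁵ℏ⁸) = 2.929 × 10¹³ Pa.
852 / 2.929 × 10¹³ = 2.909 × 10⁻¹¹

2.909 × 10⁻¹¹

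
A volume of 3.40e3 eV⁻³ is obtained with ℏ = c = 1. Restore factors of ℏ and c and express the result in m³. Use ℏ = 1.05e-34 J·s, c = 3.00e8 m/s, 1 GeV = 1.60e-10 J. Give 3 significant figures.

Volume is [L]³ = [E]⁻³·(ℏc)³.
1 GeV⁻³ → (ℏc)³ × (1 GeV in J)⁻³ = 7.63e-48 m³.
Convert the energy scale: 3.40e3 eV⁻³ = 3.40e30 GeV⁻³.
Result: 3.40e30 × 7.63e-48 = 2.59e-17 m³.

2.59e-17 m³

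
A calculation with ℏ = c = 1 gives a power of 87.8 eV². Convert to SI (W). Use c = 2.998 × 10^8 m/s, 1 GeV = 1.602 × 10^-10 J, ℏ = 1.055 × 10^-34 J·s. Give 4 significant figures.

0.02136 W

Power is [E]/[T] = [E]²/ℏ.
1 GeV² → 1/ℏ × (1 GeV in J)² = 2.433 × 10^14 W.
Convert the energy scale: 87.8 eV² = 8.78 × 10^-17 GeV².
Result: 8.78 × 10^-17 × 2.433 × 10^14 = 0.02136 W.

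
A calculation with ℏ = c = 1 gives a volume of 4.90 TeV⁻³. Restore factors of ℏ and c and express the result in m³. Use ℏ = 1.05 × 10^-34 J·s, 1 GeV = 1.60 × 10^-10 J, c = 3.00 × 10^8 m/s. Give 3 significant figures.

Volume is [L]³ = [E]⁻³·(ℏc)³.
1 GeV⁻³ → (ℏc)³ × (1 GeV in J)⁻³ = 7.63 × 10^-48 m³.
Convert the energy scale: 4.90 TeV⁻³ = 4.90 × 10^-9 GeV⁻³.
Result: 4.90 × 10^-9 × 7.63 × 10^-48 = 3.74 × 10^-56 m³.

3.74 × 10^-56 m³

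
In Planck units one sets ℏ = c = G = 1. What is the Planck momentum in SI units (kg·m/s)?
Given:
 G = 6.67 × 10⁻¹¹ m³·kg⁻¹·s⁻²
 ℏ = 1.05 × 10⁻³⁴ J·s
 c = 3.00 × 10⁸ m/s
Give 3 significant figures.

6.52 kg·m/s

p_P = √(ℏc³/G)
  = √(42.5)
  = 6.52 kg·m/s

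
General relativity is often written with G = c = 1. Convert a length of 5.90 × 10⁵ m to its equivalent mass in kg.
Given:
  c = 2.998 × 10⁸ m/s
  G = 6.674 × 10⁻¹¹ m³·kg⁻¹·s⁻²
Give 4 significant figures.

Length → mass via c²/G.
5.90 × 10⁵ m × (c²/G) = 7.946 × 10³² kg

7.946 × 10³² kg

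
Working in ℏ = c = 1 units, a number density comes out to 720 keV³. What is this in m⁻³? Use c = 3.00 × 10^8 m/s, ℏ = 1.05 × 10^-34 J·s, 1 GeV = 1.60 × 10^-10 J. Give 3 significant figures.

Number density is [L]⁻³ = [E]³/(ℏc)³.
1 GeV³ → 1/(ℏc)³ × (1 GeV in J)³ = 1.31 × 10^47 m⁻³.
Convert the energy scale: 720 keV³ = 7.20 × 10^-16 GeV³.
Result: 7.20 × 10^-16 × 1.31 × 10^47 = 9.44 × 10^31 m⁻³.

9.44 × 10^31 m⁻³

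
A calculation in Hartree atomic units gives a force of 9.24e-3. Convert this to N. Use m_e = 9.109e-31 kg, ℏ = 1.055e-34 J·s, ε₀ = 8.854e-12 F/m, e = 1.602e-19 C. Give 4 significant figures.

One atomic unit of force: F_au = E_h/a₀ = m_e²e⁶/((4πε₀)³ℏ⁴) = 8.220e-8 N.
9.24e-3 × 8.220e-8 N = 7.595e-10 N

7.595e-10 N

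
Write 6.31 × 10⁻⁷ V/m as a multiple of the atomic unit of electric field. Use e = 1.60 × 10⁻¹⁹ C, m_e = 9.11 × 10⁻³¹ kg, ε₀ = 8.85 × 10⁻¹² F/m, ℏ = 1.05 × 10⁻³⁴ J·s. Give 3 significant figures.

1.21 × 10⁻¹⁸

atomic unit of electric field: E_au = E_h/(e a₀) = m_e²e⁵/((4πε₀)³ℏ⁴) = 5.20 × 10¹¹ V/m.
6.31 × 10⁻⁷ / 5.20 × 10¹¹ = 1.21 × 10⁻¹⁸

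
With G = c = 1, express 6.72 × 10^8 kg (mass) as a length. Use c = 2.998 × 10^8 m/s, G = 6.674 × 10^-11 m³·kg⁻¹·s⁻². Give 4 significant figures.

In G = c = 1 units mass has dimensions of length; the conversion factor is G/c².
6.72 × 10^8 kg × (G/c²) = 4.990 × 10^-19 m

4.990 × 10^-19 m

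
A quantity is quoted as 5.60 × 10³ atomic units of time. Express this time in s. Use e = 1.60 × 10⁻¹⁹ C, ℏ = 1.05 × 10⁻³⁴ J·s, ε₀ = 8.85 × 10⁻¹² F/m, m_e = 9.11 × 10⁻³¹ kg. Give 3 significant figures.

One atomic unit of time: τ_au = (4πε₀)²ℏ³/(m_e e⁴) = 2.40 × 10⁻¹⁷ s.
5.60 × 10³ × 2.40 × 10⁻¹⁷ s = 1.34 × 10⁻¹³ s

1.34 × 10⁻¹³ s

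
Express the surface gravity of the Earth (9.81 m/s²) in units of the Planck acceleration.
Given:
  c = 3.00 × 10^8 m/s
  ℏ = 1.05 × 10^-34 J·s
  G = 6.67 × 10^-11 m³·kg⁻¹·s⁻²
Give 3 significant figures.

1.76 × 10^-51

Planck acceleration: a_P = √(c⁷/(ℏG)) = 5.59 × 10^51 m/s².
9.81 / 5.59 × 10^51 = 1.76 × 10^-51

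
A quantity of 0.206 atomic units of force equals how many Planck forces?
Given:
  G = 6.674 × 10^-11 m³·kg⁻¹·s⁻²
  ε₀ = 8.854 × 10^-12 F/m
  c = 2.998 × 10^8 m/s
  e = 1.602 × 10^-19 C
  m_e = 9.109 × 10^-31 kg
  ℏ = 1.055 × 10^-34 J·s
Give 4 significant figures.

1.399 × 10^-52

atomic unit of force: F_au = E_h/a₀ = m_e²e⁶/((4πε₀)³ℏ⁴) = 8.220 × 10^-8 N
Planck force: F_P = c⁴/G = 1.210 × 10^44 N
0.206 × 8.220 × 10^-8 / 1.210 × 10^44 = 1.399 × 10^-52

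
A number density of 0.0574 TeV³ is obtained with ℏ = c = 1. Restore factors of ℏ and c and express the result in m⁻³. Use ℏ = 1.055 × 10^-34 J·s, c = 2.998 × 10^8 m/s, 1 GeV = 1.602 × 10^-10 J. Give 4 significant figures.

7.458 × 10^54 m⁻³

Number density is [L]⁻³ = [E]³/(ℏc)³.
1 GeV³ → 1/(ℏc)³ × (1 GeV in J)³ = 1.299 × 10^47 m⁻³.
Convert the energy scale: 0.0574 TeV³ = 5.74 × 10^7 GeV³.
Result: 5.74 × 10^7 × 1.299 × 10^47 = 7.458 × 10^54 m⁻³.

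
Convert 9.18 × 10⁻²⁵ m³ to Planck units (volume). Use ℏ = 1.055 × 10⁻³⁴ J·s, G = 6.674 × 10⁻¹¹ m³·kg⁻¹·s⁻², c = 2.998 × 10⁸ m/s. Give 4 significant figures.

2.173 × 10⁸⁰

Planck volume: V_P = (ℏG/c³)^(3/2) = 4.224 × 10⁻¹⁰⁵ m³.
9.18 × 10⁻²⁵ / 4.224 × 10⁻¹⁰⁵ = 2.173 × 10⁸⁰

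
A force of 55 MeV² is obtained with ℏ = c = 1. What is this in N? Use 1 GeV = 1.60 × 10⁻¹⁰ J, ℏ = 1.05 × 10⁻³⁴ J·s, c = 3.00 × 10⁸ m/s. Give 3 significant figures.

Force is [E]/[L] = [E]²/(ℏc); restore (ℏc)⁻¹.
1 GeV² → 1/(ℏc) × (1 GeV in J)² = 8.13 × 10⁵ N.
Convert the energy scale: 55 MeV² = 5.50 × 10⁻⁵ GeV².
Result: 5.50 × 10⁻⁵ × 8.13 × 10⁵ = 44.7 N.

44.7 N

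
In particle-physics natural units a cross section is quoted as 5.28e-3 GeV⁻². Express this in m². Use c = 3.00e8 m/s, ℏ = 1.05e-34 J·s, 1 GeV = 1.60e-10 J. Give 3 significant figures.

2.05e-34 m²

Area is [L]² = [E]⁻²·(ℏc)²; restore (ℏc)².
1 GeV⁻² → (ℏc)² × (1 GeV in J)⁻² = 3.88e-32 m².
Result: 5.28e-3 × 3.88e-32 = 2.05e-34 m².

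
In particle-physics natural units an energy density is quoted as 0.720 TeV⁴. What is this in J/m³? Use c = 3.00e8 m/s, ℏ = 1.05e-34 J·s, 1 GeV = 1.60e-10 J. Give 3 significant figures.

[E]/[L]³ = [E]⁴/(ℏc)³; restore (ℏc)⁻³.
1 GeV⁴ → 1/(ℏc)³ × (1 GeV in J)⁴ = 2.10e37 J/m³.
Convert the energy scale: 0.720 TeV⁴ = 7.20e11 GeV⁴.
Result: 7.20e11 × 2.10e37 = 1.51e49 J/m³.

1.51e49 J/m³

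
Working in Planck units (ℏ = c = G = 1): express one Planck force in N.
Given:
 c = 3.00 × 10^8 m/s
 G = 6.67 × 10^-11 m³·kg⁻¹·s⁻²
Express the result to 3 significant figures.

1.21 × 10^44 N

Dimensional analysis gives F_P = c⁴/G.
  = 8.10 × 10^33 / 6.67 × 10^-11
  = 1.21 × 10^44 N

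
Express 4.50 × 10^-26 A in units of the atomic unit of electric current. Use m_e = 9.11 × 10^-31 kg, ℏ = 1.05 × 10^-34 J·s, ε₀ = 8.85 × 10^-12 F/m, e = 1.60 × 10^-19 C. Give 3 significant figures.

6.74 × 10^-24

atomic unit of electric current: I_au = e E_h/ℏ = m_e e⁵/((4πε₀)²ℏ³) = 6.67 × 10^-3 A.
4.50 × 10^-26 / 6.67 × 10^-3 = 6.74 × 10^-24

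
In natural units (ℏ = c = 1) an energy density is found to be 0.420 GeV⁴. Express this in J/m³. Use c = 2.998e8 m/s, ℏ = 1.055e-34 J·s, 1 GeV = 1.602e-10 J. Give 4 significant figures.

[E]/[L]³ = [E]⁴/(ℏc)³; restore (ℏc)⁻³.
1 GeV⁴ → 1/(ℏc)³ × (1 GeV in J)⁴ = 2.082e37 J/m³.
Result: 0.420 × 2.082e37 = 8.743e36 J/m³.

8.743e36 J/m³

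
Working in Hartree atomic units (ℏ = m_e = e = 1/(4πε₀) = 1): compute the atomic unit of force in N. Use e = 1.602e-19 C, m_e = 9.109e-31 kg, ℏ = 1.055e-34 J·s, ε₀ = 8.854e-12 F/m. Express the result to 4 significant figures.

From ℏ = m_e = e = 1/(4πε₀) = 1 the force scale is F_au = E_h/a₀ = m_e²e⁶/((4πε₀)³ℏ⁴).
E_h = 4.354e-18 J
a₀ = 5.297e-11 m
E_h/a₀ = 8.220e-8 N

8.220e-8 N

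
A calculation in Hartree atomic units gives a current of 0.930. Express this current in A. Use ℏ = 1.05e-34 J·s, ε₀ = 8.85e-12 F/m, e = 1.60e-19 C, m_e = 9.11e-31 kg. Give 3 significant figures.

6.20e-3 A

One atomic unit of electric current: I_au = e E_h/ℏ = m_e e⁵/((4πε₀)²ℏ³) = 6.67e-3 A.
0.930 × 6.67e-3 A = 6.20e-3 A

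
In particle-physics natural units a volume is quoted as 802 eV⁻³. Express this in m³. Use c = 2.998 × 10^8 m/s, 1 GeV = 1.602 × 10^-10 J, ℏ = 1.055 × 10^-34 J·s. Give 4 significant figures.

Volume is [L]³ = [E]⁻³·(ℏc)³.
1 GeV⁻³ → (ℏc)³ × (1 GeV in J)⁻³ = 7.696 × 10^-48 m³.
Convert the energy scale: 802 eV⁻³ = 8.02 × 10^29 GeV⁻³.
Result: 8.02 × 10^29 × 7.696 × 10^-48 = 6.172 × 10^-18 m³.

6.172 × 10^-18 m³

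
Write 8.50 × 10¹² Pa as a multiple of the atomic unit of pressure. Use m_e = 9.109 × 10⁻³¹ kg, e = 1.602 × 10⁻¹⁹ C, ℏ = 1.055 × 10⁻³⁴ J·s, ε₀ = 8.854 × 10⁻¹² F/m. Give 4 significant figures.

atomic unit of pressure: P_au = E_h/a₀³ = m_e⁴e¹⁰/((4πε₀)⁵ℏ⁸) = 2.929 × 10¹³ Pa.
8.50 × 10¹² / 2.929 × 10¹³ = 0.2902

0.2902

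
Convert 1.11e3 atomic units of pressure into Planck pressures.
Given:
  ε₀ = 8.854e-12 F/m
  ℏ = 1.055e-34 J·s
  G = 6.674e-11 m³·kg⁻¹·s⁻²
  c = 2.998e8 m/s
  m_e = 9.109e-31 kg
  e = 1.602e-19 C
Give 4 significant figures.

7.019e-98

atomic unit of pressure: P_au = E_h/a₀³ = m_e⁴e¹⁰/((4πε₀)⁵ℏ⁸) = 2.929e13 Pa
Planck pressure: p_P = c⁷/(ℏG²) = 4.632e113 Pa
1.11e3 × 2.929e13 / 4.632e113 = 7.019e-98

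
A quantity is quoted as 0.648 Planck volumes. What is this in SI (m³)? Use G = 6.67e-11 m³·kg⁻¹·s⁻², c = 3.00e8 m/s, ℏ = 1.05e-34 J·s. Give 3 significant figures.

One Planck volume: V_P = (ℏG/c³)^(3/2) = 4.18e-105 m³.
0.648 × 4.18e-105 m³ = 2.71e-105 m³

2.71e-105 m³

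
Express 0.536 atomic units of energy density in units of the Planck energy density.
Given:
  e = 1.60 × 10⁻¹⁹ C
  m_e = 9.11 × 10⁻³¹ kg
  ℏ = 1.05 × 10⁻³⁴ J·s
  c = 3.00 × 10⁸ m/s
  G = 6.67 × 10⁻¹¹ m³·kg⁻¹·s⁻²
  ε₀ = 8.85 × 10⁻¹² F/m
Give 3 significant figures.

3.45 × 10⁻¹⁰¹

atomic unit of energy density: u_au = E_h/a₀³ = m_e⁴e¹⁰/((4πε₀)⁵ℏ⁸) = 3.01 × 10¹³ J/m³
Planck energy density: u_P = c⁷/(ℏG²) = 4.68 × 10¹¹³ J/m³
0.536 × 3.01 × 10¹³ / 4.68 × 10¹¹³ = 3.45 × 10⁻¹⁰¹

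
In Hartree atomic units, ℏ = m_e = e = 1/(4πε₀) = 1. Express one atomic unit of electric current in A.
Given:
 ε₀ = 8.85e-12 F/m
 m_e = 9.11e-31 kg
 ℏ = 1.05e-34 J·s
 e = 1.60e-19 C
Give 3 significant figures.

Dimensional analysis gives I_au = e E_h/ℏ = m_e e⁵/((4πε₀)²ℏ³).
E_h = 4.38e-18 J
e·E_h/ℏ = 6.67e-3 A

6.67e-3 A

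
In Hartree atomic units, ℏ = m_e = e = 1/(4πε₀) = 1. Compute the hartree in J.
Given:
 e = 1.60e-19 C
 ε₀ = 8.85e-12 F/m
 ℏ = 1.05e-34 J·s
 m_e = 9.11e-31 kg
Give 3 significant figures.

4.38e-18 J

From ℏ = m_e = e = 1/(4πε₀) = 1 the energy scale is E_h = m_e e⁴/(4πε₀ℏ)².
  = 5.97e-106 / 1.36e-88
  = 4.38e-18 J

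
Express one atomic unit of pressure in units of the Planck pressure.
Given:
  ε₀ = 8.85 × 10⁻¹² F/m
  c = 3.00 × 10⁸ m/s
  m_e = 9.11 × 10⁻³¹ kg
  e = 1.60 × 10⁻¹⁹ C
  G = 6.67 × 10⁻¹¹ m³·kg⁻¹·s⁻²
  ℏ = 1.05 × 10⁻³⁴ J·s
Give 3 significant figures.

6.44 × 10⁻¹⁰¹

atomic unit of pressure: P_au = E_h/a₀³ = m_e⁴e¹⁰/((4πε₀)⁵ℏ⁸) = 3.01 × 10¹³ Pa
Planck pressure: p_P = c⁷/(ℏG²) = 4.68 × 10¹¹³ Pa
ratio = 3.01 × 10¹³ / 4.68 × 10¹¹³ = 6.44 × 10⁻¹⁰¹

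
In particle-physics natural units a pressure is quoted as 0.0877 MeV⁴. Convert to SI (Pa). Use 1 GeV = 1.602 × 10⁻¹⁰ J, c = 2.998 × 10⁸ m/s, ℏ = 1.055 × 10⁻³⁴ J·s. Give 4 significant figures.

Pressure is [E]/[L]³ = [E]⁴/(ℏc)³.
1 GeV⁴ → 1/(ℏc)³ × (1 GeV in J)⁴ = 2.082 × 10³⁷ Pa.
Convert the energy scale: 0.0877 MeV⁴ = 8.77 × 10⁻¹⁴ GeV⁴.
Result: 8.77 × 10⁻¹⁴ × 2.082 × 10³⁷ = 1.826 × 10²⁴ Pa.

1.826 × 10²⁴ Pa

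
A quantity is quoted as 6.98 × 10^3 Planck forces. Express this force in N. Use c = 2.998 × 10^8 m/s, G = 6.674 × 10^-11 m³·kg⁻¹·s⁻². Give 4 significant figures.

8.449 × 10^47 N

One Planck force: F_P = c⁴/G = 1.210 × 10^44 N.
6.98 × 10^3 × 1.210 × 10^44 N = 8.449 × 10^47 N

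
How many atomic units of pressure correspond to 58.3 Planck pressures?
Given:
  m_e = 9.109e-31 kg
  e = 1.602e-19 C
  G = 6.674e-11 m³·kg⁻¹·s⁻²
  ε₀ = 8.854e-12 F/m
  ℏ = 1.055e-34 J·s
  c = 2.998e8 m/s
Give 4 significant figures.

Planck pressure: p_P = c⁷/(ℏG²) = 4.632e113 Pa
atomic unit of pressure: P_au = E_h/a₀³ = m_e⁴e¹⁰/((4πε₀)⁵ℏ⁸) = 2.929e13 Pa
58.3 × 4.632e113 / 2.929e13 = 9.220e101

9.220e101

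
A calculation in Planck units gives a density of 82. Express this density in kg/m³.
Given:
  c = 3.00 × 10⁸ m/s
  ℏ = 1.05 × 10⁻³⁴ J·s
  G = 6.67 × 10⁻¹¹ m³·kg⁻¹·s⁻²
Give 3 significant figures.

One Planck density: ρ_P = c⁵/(ℏG²) = 5.20 × 10⁹⁶ kg/m³.
82 × 5.20 × 10⁹⁶ kg/m³ = 4.27 × 10⁹⁸ kg/m³

4.27 × 10⁹⁸ kg/m³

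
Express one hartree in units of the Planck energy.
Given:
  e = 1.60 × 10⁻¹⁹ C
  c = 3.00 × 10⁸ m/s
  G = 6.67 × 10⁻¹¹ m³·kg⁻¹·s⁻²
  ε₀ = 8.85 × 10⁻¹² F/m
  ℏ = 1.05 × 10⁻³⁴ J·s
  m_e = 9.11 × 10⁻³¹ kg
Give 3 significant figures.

2.24 × 10⁻²⁷

hartree: E_h = m_e e⁴/(4πε₀ℏ)² = 4.38 × 10⁻¹⁸ J
Planck energy: E_P = √(ℏc⁵/G) = 1.96 × 10⁹ J
ratio = 4.38 × 10⁻¹⁸ / 1.96 × 10⁹ = 2.24 × 10⁻²⁷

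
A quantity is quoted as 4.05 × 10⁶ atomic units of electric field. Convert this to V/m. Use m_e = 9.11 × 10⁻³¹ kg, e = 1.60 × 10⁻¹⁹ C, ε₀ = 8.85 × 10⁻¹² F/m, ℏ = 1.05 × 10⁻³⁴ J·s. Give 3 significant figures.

One atomic unit of electric field: E_au = E_h/(e a₀) = m_e²e⁵/((4πε₀)³ℏ⁴) = 5.20 × 10¹¹ V/m.
4.05 × 10⁶ × 5.20 × 10¹¹ V/m = 2.11 × 10¹⁸ V/m

2.11 × 10¹⁸ V/m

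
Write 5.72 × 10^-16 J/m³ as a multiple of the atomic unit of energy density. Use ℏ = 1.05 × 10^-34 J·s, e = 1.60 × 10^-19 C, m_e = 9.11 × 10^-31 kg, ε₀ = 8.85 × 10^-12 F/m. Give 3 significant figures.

1.90 × 10^-29

atomic unit of energy density: u_au = E_h/a₀³ = m_e⁴e¹⁰/((4πε₀)⁵ℏ⁸) = 3.01 × 10^13 J/m³.
5.72 × 10^-16 / 3.01 × 10^13 = 1.90 × 10^-29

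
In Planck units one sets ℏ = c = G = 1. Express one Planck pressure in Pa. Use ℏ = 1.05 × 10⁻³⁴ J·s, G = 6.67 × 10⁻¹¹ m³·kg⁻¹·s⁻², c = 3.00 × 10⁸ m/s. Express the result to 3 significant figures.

p_P = c⁷/(ℏG²)
  = 2.19 × 10⁵⁹ / 4.67 × 10⁻⁵⁵
  = 4.68 × 10¹¹³ Pa

4.68 × 10¹¹³ Pa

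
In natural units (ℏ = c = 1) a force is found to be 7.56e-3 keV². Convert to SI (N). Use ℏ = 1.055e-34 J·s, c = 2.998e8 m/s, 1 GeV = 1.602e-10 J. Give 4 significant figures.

Force is [E]/[L] = [E]²/(ℏc); restore (ℏc)⁻¹.
1 GeV² → 1/(ℏc) × (1 GeV in J)² = 8.114e5 N.
Convert the energy scale: 7.56e-3 keV² = 7.56e-15 GeV².
Result: 7.56e-15 × 8.114e5 = 6.134e-9 N.

6.134e-9 N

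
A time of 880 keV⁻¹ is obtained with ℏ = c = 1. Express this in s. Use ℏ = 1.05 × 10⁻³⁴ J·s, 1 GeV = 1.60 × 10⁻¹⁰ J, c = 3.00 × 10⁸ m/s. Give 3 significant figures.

A time is [E]⁻¹ in ℏ=c=1; restore one factor of ℏ.
1 GeV⁻¹ → ℏ × (1 GeV in J)⁻¹ = 6.56 × 10⁻²⁵ s.
Convert the energy scale: 880 keV⁻¹ = 8.80 × 10⁸ GeV⁻¹.
Result: 8.80 × 10⁸ × 6.56 × 10⁻²⁵ = 5.78 × 10⁻¹⁶ s.

5.78 × 10⁻¹⁶ s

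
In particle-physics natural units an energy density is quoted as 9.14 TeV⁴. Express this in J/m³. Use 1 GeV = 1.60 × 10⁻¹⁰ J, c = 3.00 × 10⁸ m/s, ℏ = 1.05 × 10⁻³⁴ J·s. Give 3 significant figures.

1.92 × 10⁵⁰ J/m³

[E]/[L]³ = [E]⁴/(ℏc)³; restore (ℏc)⁻³.
1 GeV⁴ → 1/(ℏc)³ × (1 GeV in J)⁴ = 2.10 × 10³⁷ J/m³.
Convert the energy scale: 9.14 TeV⁴ = 9.14 × 10¹² GeV⁴.
Result: 9.14 × 10¹² × 2.10 × 10³⁷ = 1.92 × 10⁵⁰ J/m³.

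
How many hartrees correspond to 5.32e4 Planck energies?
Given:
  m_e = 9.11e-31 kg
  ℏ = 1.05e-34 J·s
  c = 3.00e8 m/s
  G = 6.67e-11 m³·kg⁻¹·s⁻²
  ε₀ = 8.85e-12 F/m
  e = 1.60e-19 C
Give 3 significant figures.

2.38e31

Planck energy: E_P = √(ℏc⁵/G) = 1.96e9 J
hartree: E_h = m_e e⁴/(4πε₀ℏ)² = 4.38e-18 J
5.32e4 × 1.96e9 / 4.38e-18 = 2.38e31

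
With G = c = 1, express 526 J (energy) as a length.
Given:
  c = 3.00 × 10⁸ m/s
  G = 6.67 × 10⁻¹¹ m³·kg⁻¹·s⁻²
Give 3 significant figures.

Energy → length via G/c⁴.
526 J × (G/c⁴) = 4.33 × 10⁻⁴² m

4.33 × 10⁻⁴² m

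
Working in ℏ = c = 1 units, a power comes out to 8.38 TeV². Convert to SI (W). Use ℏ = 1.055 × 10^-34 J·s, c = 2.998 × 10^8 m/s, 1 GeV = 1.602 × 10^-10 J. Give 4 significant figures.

Power is [E]/[T] = [E]²/ℏ.
1 GeV² → 1/ℏ × (1 GeV in J)² = 2.433 × 10^14 W.
Convert the energy scale: 8.38 TeV² = 8.38 × 10^6 GeV².
Result: 8.38 × 10^6 × 2.433 × 10^14 = 2.039 × 10^21 W.

2.039 × 10^21 W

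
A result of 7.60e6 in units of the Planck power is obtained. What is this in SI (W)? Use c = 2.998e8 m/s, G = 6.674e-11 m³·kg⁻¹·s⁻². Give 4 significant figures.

One Planck power: P_P = c⁵/G = 3.629e52 W.
7.60e6 × 3.629e52 W = 2.758e59 W

2.758e59 W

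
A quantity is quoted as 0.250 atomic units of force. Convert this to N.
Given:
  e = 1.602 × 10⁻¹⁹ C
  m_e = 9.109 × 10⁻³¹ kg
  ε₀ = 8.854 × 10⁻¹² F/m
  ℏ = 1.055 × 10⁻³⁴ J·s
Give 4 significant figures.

One atomic unit of force: F_au = E_h/a₀ = m_e²e⁶/((4πε₀)³ℏ⁴) = 8.220 × 10⁻⁸ N.
0.250 × 8.220 × 10⁻⁸ N = 2.055 × 10⁻⁸ N

2.055 × 10⁻⁸ N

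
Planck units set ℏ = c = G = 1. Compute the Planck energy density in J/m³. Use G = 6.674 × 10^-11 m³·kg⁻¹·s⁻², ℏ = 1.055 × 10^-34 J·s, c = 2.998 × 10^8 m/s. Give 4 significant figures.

Dimensional analysis gives u_P = c⁷/(ℏG²).
  = 2.177 × 10^59 / 4.699 × 10^-55
  = 4.632 × 10^113 J/m³

4.632 × 10^113 J/m³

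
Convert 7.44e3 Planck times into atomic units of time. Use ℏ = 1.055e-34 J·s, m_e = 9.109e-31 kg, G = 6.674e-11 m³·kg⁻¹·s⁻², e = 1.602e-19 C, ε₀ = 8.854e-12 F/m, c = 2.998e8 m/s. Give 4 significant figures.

1.656e-23

Planck time: t_P = √(ℏG/c⁵) = 5.392e-44 s
atomic unit of time: τ_au = (4πε₀)²ℏ³/(m_e e⁴) = 2.423e-17 s
7.44e3 × 5.392e-44 / 2.423e-17 = 1.656e-23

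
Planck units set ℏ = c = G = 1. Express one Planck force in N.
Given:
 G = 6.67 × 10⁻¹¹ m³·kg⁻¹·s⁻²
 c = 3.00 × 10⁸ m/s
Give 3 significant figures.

Dimensional analysis gives F_P = c⁴/G.
  = 8.10 × 10³³ / 6.67 × 10⁻¹¹
  = 1.21 × 10⁴⁴ N

1.21 × 10⁴⁴ N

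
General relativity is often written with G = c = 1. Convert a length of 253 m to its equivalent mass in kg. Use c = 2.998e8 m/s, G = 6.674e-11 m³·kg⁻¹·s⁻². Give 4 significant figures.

Length → mass via c²/G.
253 m × (c²/G) = 3.407e29 kg

3.407e29 kg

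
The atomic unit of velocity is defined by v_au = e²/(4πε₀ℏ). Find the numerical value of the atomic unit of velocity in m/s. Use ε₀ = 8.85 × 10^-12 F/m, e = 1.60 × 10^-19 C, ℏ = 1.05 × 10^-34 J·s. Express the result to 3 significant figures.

2.19 × 10^6 m/s

v_au = e²/(4πε₀ℏ)
  = 2.56 × 10^-38 / 1.17 × 10^-44
  = 2.19 × 10^6 m/s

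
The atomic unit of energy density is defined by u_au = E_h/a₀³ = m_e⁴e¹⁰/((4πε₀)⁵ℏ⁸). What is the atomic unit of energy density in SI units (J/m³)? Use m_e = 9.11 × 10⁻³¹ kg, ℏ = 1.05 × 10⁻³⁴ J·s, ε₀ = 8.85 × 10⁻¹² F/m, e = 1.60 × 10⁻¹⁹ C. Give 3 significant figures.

3.01 × 10¹³ J/m³

u_au = E_h/a₀³ = m_e⁴e¹⁰/((4πε₀)⁵ℏ⁸)
E_h = 4.38 × 10⁻¹⁸ J
a₀ = 5.26 × 10⁻¹¹ m
E_h/a₀³ = 3.01 × 10¹³ J/m³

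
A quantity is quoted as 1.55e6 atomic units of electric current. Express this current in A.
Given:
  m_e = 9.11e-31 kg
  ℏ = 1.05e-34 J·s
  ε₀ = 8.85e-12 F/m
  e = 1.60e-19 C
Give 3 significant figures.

1.03e4 A

One atomic unit of electric current: I_au = e E_h/ℏ = m_e e⁵/((4πε₀)²ℏ³) = 6.67e-3 A.
1.55e6 × 6.67e-3 A = 1.03e4 A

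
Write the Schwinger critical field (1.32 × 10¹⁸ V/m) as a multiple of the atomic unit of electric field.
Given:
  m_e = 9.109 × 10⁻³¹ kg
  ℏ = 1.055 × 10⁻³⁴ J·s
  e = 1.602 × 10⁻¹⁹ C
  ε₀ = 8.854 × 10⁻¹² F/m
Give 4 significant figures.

atomic unit of electric field: E_au = E_h/(e a₀) = m_e²e⁵/((4πε₀)³ℏ⁴) = 5.131 × 10¹¹ V/m.
1.32 × 10¹⁸ / 5.131 × 10¹¹ = 2.573 × 10⁶

2.573 × 10⁶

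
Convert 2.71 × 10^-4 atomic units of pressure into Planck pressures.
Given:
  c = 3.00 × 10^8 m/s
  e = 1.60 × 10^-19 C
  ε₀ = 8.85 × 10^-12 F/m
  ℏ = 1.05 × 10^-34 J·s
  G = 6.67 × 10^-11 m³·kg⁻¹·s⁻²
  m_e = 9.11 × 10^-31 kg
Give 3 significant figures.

1.74 × 10^-104

atomic unit of pressure: P_au = E_h/a₀³ = m_e⁴e¹⁰/((4πε₀)⁵ℏ⁸) = 3.01 × 10^13 Pa
Planck pressure: p_P = c⁷/(ℏG²) = 4.68 × 10^113 Pa
2.71 × 10^-4 × 3.01 × 10^13 / 4.68 × 10^113 = 1.74 × 10^-104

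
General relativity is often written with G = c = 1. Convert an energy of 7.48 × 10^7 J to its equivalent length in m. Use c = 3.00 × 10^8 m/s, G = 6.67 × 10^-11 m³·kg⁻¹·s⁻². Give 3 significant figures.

Energy → length via G/c⁴.
7.48 × 10^7 J × (G/c⁴) = 6.16 × 10^-37 m

6.16 × 10^-37 m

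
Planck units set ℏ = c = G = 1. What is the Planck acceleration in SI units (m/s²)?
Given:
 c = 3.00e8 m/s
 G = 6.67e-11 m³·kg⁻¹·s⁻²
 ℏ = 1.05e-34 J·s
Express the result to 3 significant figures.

From ℏ = c = G = 1 the acceleration scale is a_P = √(c⁷/(ℏG)).
  = √(3.12e103)
  = 5.59e51 m/s²

5.59e51 m/s²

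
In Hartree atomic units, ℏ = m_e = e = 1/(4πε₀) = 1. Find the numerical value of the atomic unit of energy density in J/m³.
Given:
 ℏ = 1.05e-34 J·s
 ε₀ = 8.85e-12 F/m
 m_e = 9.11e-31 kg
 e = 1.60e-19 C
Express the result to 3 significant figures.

3.01e13 J/m³

From ℏ = m_e = e = 1/(4πε₀) = 1 the energy density scale is u_au = E_h/a₀³ = m_e⁴e¹⁰/((4πε₀)⁵ℏ⁸).
E_h = 4.38e-18 J
a₀ = 5.26e-11 m
E_h/a₀³ = 3.01e13 J/m³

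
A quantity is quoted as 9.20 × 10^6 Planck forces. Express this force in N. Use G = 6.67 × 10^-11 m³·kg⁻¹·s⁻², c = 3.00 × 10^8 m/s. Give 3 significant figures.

1.12 × 10^51 N

One Planck force: F_P = c⁴/G = 1.21 × 10^44 N.
9.20 × 10^6 × 1.21 × 10^44 N = 1.12 × 10^51 N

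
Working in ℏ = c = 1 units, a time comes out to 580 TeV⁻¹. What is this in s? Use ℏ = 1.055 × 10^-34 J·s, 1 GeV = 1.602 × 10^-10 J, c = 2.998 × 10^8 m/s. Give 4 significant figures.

A time is [E]⁻¹ in ℏ=c=1; restore one factor of ℏ.
1 GeV⁻¹ → ℏ × (1 GeV in J)⁻¹ = 6.586 × 10^-25 s.
Convert the energy scale: 580 TeV⁻¹ = 0.580 GeV⁻¹.
Result: 0.580 × 6.586 × 10^-25 = 3.820 × 10^-25 s.

3.820 × 10^-25 s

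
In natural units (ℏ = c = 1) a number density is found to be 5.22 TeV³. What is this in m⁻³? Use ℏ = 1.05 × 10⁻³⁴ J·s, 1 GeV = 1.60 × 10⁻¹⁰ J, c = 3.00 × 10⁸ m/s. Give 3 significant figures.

6.84 × 10⁵⁶ m⁻³

Number density is [L]⁻³ = [E]³/(ℏc)³.
1 GeV³ → 1/(ℏc)³ × (1 GeV in J)³ = 1.31 × 10⁴⁷ m⁻³.
Convert the energy scale: 5.22 TeV³ = 5.22 × 10⁹ GeV³.
Result: 5.22 × 10⁹ × 1.31 × 10⁴⁷ = 6.84 × 10⁵⁶ m⁻³.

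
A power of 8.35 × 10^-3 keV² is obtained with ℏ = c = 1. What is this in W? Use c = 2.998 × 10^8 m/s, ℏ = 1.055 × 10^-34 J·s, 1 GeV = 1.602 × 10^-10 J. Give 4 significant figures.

2.031 W

Power is [E]/[T] = [E]²/ℏ.
1 GeV² → 1/ℏ × (1 GeV in J)² = 2.433 × 10^14 W.
Convert the energy scale: 8.35 × 10^-3 keV² = 8.35 × 10^-15 GeV².
Result: 8.35 × 10^-15 × 2.433 × 10^14 = 2.031 W.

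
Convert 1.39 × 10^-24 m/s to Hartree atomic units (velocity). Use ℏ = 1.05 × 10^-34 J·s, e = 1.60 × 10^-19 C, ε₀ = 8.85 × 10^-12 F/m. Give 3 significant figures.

atomic unit of velocity: v_au = e²/(4πε₀ℏ) = 2.19 × 10^6 m/s.
1.39 × 10^-24 / 2.19 × 10^6 = 6.34 × 10^-31

6.34 × 10^-31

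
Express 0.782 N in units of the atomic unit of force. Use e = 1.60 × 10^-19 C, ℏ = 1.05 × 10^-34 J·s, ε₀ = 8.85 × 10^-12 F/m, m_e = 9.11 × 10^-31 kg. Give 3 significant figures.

atomic unit of force: F_au = E_h/a₀ = m_e²e⁶/((4πε₀)³ℏ⁴) = 8.33 × 10^-8 N.
0.782 / 8.33 × 10^-8 = 9.39 × 10^6

9.39 × 10^6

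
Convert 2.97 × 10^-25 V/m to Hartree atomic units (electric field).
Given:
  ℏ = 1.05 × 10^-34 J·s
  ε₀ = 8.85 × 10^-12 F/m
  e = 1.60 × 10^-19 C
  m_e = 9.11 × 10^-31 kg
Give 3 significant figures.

atomic unit of electric field: E_au = E_h/(e a₀) = m_e²e⁵/((4πε₀)³ℏ⁴) = 5.20 × 10^11 V/m.
2.97 × 10^-25 / 5.20 × 10^11 = 5.71 × 10^-37

5.71 × 10^-37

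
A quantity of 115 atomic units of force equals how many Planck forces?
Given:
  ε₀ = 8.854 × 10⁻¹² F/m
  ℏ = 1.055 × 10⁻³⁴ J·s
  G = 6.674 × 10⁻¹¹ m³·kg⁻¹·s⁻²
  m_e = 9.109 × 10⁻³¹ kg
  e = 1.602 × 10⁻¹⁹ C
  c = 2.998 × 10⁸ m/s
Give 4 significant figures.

7.809 × 10⁻⁵⁰

atomic unit of force: F_au = E_h/a₀ = m_e²e⁶/((4πε₀)³ℏ⁴) = 8.220 × 10⁻⁸ N
Planck force: F_P = c⁴/G = 1.210 × 10⁴⁴ N
115 × 8.220 × 10⁻⁸ / 1.210 × 10⁴⁴ = 7.809 × 10⁻⁵⁰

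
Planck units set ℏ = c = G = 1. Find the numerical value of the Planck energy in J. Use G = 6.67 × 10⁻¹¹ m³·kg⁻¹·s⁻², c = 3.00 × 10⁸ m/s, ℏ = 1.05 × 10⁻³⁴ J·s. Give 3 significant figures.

From ℏ = c = G = 1 the energy scale is E_P = √(ℏc⁵/G).
  = √(3.83 × 10¹⁸)
  = 1.96 × 10⁹ J

1.96 × 10⁹ J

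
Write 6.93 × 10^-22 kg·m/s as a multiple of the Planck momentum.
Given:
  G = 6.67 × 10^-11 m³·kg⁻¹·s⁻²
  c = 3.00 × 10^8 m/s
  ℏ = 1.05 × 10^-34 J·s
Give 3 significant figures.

1.06 × 10^-22

Planck momentum: p_P = √(ℏc³/G) = 6.52 kg·m/s.
6.93 × 10^-22 / 6.52 = 1.06 × 10^-22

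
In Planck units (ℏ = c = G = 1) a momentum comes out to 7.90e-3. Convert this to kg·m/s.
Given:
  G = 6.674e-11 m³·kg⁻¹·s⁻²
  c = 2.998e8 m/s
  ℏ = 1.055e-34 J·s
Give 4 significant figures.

0.05156 kg·m/s

One Planck momentum: p_P = √(ℏc³/G) = 6.527 kg·m/s.
7.90e-3 × 6.527 kg·m/s = 0.05156 kg·m/s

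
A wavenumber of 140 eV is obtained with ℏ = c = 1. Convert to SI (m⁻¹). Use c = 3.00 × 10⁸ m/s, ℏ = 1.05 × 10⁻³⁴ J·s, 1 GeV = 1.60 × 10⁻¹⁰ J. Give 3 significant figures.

7.11 × 10⁸ m⁻¹

Inverse length is [E]/(ℏc).
1 GeV → 1/(ℏc) × (1 GeV in J) = 5.08 × 10¹⁵ m⁻¹.
Convert the energy scale: 140 eV = 1.40 × 10⁻⁷ GeV.
Result: 1.40 × 10⁻⁷ × 5.08 × 10¹⁵ = 7.11 × 10⁸ m⁻¹.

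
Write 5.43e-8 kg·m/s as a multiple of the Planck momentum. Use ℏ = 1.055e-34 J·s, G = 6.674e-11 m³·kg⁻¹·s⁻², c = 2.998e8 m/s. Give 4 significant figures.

Planck momentum: p_P = √(ℏc³/G) = 6.527 kg·m/s.
5.43e-8 / 6.527 = 8.320e-9

8.320e-9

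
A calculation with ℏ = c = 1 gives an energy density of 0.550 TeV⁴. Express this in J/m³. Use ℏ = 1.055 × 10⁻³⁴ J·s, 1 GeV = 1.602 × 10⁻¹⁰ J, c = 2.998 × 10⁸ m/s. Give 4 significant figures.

1.145 × 10⁴⁹ J/m³

[E]/[L]³ = [E]⁴/(ℏc)³; restore (ℏc)⁻³.
1 GeV⁴ → 1/(ℏc)³ × (1 GeV in J)⁴ = 2.082 × 10³⁷ J/m³.
Convert the energy scale: 0.550 TeV⁴ = 5.50 × 10¹¹ GeV⁴.
Result: 5.50 × 10¹¹ × 2.082 × 10³⁷ = 1.145 × 10⁴⁹ J/m³.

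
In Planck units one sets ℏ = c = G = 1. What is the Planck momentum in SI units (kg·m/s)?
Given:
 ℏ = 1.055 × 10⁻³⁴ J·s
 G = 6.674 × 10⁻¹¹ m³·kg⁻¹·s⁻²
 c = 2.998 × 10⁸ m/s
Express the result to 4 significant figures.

6.527 kg·m/s

p_P = √(ℏc³/G)
  = √(42.60)
  = 6.527 kg·m/s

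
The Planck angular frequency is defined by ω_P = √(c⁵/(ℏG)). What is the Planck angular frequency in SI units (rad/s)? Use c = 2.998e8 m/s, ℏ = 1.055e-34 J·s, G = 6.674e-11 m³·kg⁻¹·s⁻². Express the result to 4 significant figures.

ω_P = √(c⁵/(ℏG))
  = √(3.440e86)
  = 1.855e43 rad/s

1.855e43 rad/s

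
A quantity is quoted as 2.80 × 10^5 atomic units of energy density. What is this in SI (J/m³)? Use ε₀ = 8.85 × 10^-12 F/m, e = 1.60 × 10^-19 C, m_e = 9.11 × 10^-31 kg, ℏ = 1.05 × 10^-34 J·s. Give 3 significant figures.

8.44 × 10^18 J/m³

One atomic unit of energy density: u_au = E_h/a₀³ = m_e⁴e¹⁰/((4πε₀)⁵ℏ⁸) = 3.01 × 10^13 J/m³.
2.80 × 10^5 × 3.01 × 10^13 J/m³ = 8.44 × 10^18 J/m³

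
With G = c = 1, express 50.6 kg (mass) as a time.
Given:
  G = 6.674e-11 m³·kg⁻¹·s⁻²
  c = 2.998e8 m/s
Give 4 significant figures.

Mass → time via G/c³.
50.6 kg × (G/c³) = 1.253e-34 s

1.253e-34 s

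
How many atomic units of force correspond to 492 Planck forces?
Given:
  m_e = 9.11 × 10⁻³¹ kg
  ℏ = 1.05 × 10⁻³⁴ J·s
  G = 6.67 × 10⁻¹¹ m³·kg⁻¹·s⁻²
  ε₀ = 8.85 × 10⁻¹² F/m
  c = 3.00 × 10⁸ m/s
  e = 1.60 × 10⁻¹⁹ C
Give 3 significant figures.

Planck force: F_P = c⁴/G = 1.21 × 10⁴⁴ N
atomic unit of force: F_au = E_h/a₀ = m_e²e⁶/((4πε₀)³ℏ⁴) = 8.33 × 10⁻⁸ N
492 × 1.21 × 10⁴⁴ / 8.33 × 10⁻⁸ = 7.17 × 10⁵³

7.17 × 10⁵³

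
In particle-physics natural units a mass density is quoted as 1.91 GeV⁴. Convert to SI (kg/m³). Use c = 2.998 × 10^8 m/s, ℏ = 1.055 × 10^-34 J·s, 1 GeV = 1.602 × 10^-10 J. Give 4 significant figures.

4.424 × 10^20 kg/m³

Mass density is [E]/(c²[L]³) = [E]⁴/(ℏ³c⁵).
1 GeV⁴ → 1/(ℏ³c⁵) × (1 GeV in J)⁴ = 2.316 × 10^20 kg/m³.
Result: 1.91 × 2.316 × 10^20 = 4.424 × 10^20 kg/m³.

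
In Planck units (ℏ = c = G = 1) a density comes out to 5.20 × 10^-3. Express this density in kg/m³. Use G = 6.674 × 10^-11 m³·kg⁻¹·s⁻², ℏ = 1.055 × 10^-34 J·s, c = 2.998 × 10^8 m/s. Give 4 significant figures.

2.680 × 10^94 kg/m³

One Planck density: ρ_P = c⁵/(ℏG²) = 5.154 × 10^96 kg/m³.
5.20 × 10^-3 × 5.154 × 10^96 kg/m³ = 2.680 × 10^94 kg/m³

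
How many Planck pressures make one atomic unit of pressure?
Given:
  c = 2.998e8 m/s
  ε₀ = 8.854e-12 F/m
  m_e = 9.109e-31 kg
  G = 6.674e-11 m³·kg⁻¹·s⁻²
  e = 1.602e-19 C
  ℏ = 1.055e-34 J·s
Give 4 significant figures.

atomic unit of pressure: P_au = E_h/a₀³ = m_e⁴e¹⁰/((4πε₀)⁵ℏ⁸) = 2.929e13 Pa
Planck pressure: p_P = c⁷/(ℏG²) = 4.632e113 Pa
ratio = 2.929e13 / 4.632e113 = 6.323e-101

6.323e-101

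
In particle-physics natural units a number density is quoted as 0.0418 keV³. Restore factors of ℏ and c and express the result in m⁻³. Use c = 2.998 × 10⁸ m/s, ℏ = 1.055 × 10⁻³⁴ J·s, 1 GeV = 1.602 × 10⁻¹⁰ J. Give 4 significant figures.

Number density is [L]⁻³ = [E]³/(ℏc)³.
1 GeV³ → 1/(ℏc)³ × (1 GeV in J)³ = 1.299 × 10⁴⁷ m⁻³.
Convert the energy scale: 0.0418 keV³ = 4.18 × 10⁻²⁰ GeV³.
Result: 4.18 × 10⁻²⁰ × 1.299 × 10⁴⁷ = 5.431 × 10²⁷ m⁻³.

5.431 × 10²⁷ m⁻³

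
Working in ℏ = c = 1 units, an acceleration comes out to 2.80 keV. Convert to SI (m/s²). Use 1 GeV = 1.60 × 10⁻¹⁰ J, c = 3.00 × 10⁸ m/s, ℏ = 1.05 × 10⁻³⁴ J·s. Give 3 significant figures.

Acceleration is [L]/[T]² = c·[E]/ℏ.
1 GeV → c/ℏ × (1 GeV in J) = 4.57 × 10³² m/s².
Convert the energy scale: 2.80 keV = 2.80 × 10⁻⁶ GeV.
Result: 2.80 × 10⁻⁶ × 4.57 × 10³² = 1.28 × 10²⁷ m/s².

1.28 × 10²⁷ m/s²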